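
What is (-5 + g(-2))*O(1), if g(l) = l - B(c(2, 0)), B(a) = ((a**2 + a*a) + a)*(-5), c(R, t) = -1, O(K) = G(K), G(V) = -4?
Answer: 8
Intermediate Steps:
O(K) = -4
B(a) = -10*a**2 - 5*a (B(a) = ((a**2 + a**2) + a)*(-5) = (2*a**2 + a)*(-5) = (a + 2*a**2)*(-5) = -10*a**2 - 5*a)
g(l) = 5 + l (g(l) = l - (-5)*(-1)*(1 + 2*(-1)) = l - (-5)*(-1)*(1 - 2) = l - (-5)*(-1)*(-1) = l - 1*(-5) = l + 5 = 5 + l)
(-5 + g(-2))*O(1) = (-5 + (5 - 2))*(-4) = (-5 + 3)*(-4) = -2*(-4) = 8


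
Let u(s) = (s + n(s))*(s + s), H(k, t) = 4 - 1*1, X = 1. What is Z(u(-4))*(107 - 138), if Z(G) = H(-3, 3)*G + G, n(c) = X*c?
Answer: -7936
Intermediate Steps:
n(c) = c (n(c) = 1*c = c)
H(k, t) = 3 (H(k, t) = 4 - 1 = 3)
u(s) = 4*s**2 (u(s) = (s + s)*(s + s) = (2*s)*(2*s) = 4*s**2)
Z(G) = 4*G (Z(G) = 3*G + G = 4*G)
Z(u(-4))*(107 - 138) = (4*(4*(-4)**2))*(107 - 138) = (4*(4*16))*(-31) = (4*64)*(-31) = 256*(-31) = -7936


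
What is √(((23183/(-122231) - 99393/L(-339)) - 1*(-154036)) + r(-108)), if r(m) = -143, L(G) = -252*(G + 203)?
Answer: √382730613993097265874/49870248 ≈ 392.29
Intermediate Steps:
L(G) = -51156 - 252*G (L(G) = -252*(203 + G) = -51156 - 252*G)
√(((23183/(-122231) - 99393/L(-339)) - 1*(-154036)) + r(-108)) = √(((23183/(-122231) - 99393/(-51156 - 252*(-339))) - 1*(-154036)) - 143) = √(((23183*(-1/122231) - 99393/(-51156 + 85428)) + 154036) - 143) = √(((-23183/122231 - 99393/34272) + 154036) - 143) = √(((-23183/122231 - 99393*1/34272) + 154036) - 143) = √(((-23183/122231 - 4733/1632) + 154036) - 143) = √((-616353979/199480992 + 154036) - 143) = √(30726637729733/199480992 - 143) = √(30698111947877/199480992) = √382730613993097265874/49870248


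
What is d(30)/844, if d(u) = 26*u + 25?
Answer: 805/844 ≈ 0.95379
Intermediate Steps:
d(u) = 25 + 26*u
d(30)/844 = (25 + 26*30)/844 = (25 + 780)*(1/844) = 805*(1/844) = 805/844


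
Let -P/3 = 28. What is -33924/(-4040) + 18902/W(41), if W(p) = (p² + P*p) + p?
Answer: -2243369/869610 ≈ -2.5797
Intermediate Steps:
P = -84 (P = -3*28 = -84)
W(p) = p² - 83*p (W(p) = (p² - 84*p) + p = p² - 83*p)
-33924/(-4040) + 18902/W(41) = -33924/(-4040) + 18902/((41*(-83 + 41))) = -33924*(-1/4040) + 18902/((41*(-42))) = 8481/1010 + 18902/(-1722) = 8481/1010 + 18902*(-1/1722) = 8481/1010 - 9451/861 = -2243369/869610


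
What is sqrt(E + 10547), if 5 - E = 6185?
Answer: sqrt(4367) ≈ 66.083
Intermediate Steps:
E = -6180 (E = 5 - 1*6185 = 5 - 6185 = -6180)
sqrt(E + 10547) = sqrt(-6180 + 10547) = sqrt(4367)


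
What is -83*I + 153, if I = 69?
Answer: -5574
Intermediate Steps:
-83*I + 153 = -83*69 + 153 = -5727 + 153 = -5574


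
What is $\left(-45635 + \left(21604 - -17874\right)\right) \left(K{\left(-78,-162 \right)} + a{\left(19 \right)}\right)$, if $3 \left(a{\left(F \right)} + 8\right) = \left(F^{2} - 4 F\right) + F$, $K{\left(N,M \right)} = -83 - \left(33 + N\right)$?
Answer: $- \frac{1022062}{3} \approx -3.4069 \cdot 10^{5}$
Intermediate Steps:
$K{\left(N,M \right)} = -116 - N$ ($K{\left(N,M \right)} = -83 + \left(\left(-48 - N\right) + 15\right) = -83 - \left(33 + N\right) = -116 - N$)
$a{\left(F \right)} = -8 - F + \frac{F^{2}}{3}$ ($a{\left(F \right)} = -8 + \frac{\left(F^{2} - 4 F\right) + F}{3} = -8 + \frac{F^{2} - 3 F}{3} = -8 + \left(- F + \frac{F^{2}}{3}\right) = -8 - F + \frac{F^{2}}{3}$)
$\left(-45635 + \left(21604 - -17874\right)\right) \left(K{\left(-78,-162 \right)} + a{\left(19 \right)}\right) = \left(-45635 + \left(21604 - -17874\right)\right) \left(\left(-116 - -78\right) - \left(27 - \frac{361}{3}\right)\right) = \left(-45635 + \left(21604 + 17874\right)\right) \left(\left(-116 + 78\right) - - \frac{280}{3}\right) = \left(-45635 + 39478\right) \left(-38 - - \frac{280}{3}\right) = - 6157 \left(-38 + \frac{280}{3}\right) = \left(-6157\right) \frac{166}{3} = - \frac{1022062}{3}$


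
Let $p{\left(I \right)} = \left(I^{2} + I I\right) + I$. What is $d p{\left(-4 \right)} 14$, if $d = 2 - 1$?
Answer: $392$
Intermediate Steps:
$d = 1$
$p{\left(I \right)} = I + 2 I^{2}$ ($p{\left(I \right)} = \left(I^{2} + I^{2}\right) + I = 2 I^{2} + I = I + 2 I^{2}$)
$d p{\left(-4 \right)} 14 = 1 \left(- 4 \left(1 + 2 \left(-4\right)\right)\right) 14 = 1 \left(- 4 \left(1 - 8\right)\right) 14 = 1 \left(\left(-4\right) \left(-7\right)\right) 14 = 1 \cdot 28 \cdot 14 = 28 \cdot 14 = 392$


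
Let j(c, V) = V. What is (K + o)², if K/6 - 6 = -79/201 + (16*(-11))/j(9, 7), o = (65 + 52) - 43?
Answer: 410791824/219961 ≈ 1867.6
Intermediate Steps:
o = 74 (o = 117 - 43 = 74)
K = -54974/469 (K = 36 + 6*(-79/201 + (16*(-11))/7) = 36 + 6*(-79*1/201 - 176*⅐) = 36 + 6*(-79/201 - 176/7) = 36 + 6*(-35929/1407) = 36 - 71858/469 = -54974/469 ≈ -117.22)
(K + o)² = (-54974/469 + 74)² = (-20268/469)² = 410791824/219961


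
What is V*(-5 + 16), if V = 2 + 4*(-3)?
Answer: -110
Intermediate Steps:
V = -10 (V = 2 - 12 = -10)
V*(-5 + 16) = -10*(-5 + 16) = -10*11 = -110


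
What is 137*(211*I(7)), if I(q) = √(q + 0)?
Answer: 28907*√7 ≈ 76481.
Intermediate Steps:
I(q) = √q
137*(211*I(7)) = 137*(211*√7) = 28907*√7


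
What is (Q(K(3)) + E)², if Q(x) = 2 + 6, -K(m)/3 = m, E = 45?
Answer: 2809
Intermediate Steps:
K(m) = -3*m
Q(x) = 8
(Q(K(3)) + E)² = (8 + 45)² = 53² = 2809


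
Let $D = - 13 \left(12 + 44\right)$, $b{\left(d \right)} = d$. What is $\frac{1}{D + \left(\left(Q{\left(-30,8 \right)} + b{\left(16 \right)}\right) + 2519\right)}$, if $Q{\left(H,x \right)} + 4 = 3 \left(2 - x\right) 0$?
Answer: $\frac{1}{1803} \approx 0.00055463$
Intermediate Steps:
$Q{\left(H,x \right)} = -4$ ($Q{\left(H,x \right)} = -4 + 3 \left(2 - x\right) 0 = -4 + \left(6 - 3 x\right) 0 = -4 + 0 = -4$)
$D = -728$ ($D = \left(-13\right) 56 = -728$)
$\frac{1}{D + \left(\left(Q{\left(-30,8 \right)} + b{\left(16 \right)}\right) + 2519\right)} = \frac{1}{-728 + \left(\left(-4 + 16\right) + 2519\right)} = \frac{1}{-728 + \left(12 + 2519\right)} = \frac{1}{-728 + 2531} = \frac{1}{1803}$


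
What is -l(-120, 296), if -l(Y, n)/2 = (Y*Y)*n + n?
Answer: 8525392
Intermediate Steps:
l(Y, n) = -2*n - 2*n*Y**2 (l(Y, n) = -2*((Y*Y)*n + n) = -2*(Y**2*n + n) = -2*(n*Y**2 + n) = -2*(n + n*Y**2) = -2*n - 2*n*Y**2)
-l(-120, 296) = -(-2)*296*(1 + (-120)**2) = -(-2)*296*(1 + 14400) = -(-2)*296*14401 = -1*(-8525392) = 8525392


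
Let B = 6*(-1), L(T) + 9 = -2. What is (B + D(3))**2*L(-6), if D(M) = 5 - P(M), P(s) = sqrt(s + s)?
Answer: -77 - 22*sqrt(6) ≈ -130.89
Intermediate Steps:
P(s) = sqrt(2)*sqrt(s) (P(s) = sqrt(2*s) = sqrt(2)*sqrt(s))
L(T) = -11 (L(T) = -9 - 2 = -11)
D(M) = 5 - sqrt(2)*sqrt(M)
B = -6
(B + D(3))**2*L(-6) = (-6 + (5 - sqrt(2)*sqrt(3)))**2*(-11) = (-6 + (5 - sqrt(6)))**2*(-11) = (-1 - sqrt(6))**2*(-11) = -11*(-1 - sqrt(6))**2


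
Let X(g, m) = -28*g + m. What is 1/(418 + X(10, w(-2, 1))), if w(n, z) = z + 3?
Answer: 1/142 ≈ 0.0070423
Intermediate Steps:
w(n, z) = 3 + z
X(g, m) = m - 28*g
1/(418 + X(10, w(-2, 1))) = 1/(418 + ((3 + 1) - 28*10)) = 1/(418 + (4 - 280)) = 1/(418 - 276) = 1/142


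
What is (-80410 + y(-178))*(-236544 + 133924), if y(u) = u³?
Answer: 587003024440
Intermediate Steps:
(-80410 + y(-178))*(-236544 + 133924) = (-80410 + (-178)³)*(-236544 + 133924) = (-80410 - 5639752)*(-102620) = -5720162*(-102620) = 587003024440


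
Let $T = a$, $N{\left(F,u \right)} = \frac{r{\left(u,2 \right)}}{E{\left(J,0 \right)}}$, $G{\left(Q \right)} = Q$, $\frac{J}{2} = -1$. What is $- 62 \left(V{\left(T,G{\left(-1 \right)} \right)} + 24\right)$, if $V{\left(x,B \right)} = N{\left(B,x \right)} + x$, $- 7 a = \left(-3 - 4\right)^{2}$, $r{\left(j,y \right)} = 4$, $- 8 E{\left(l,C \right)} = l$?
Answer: $-2046$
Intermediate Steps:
$J = -2$ ($J = 2 \left(-1\right) = -2$)
$E{\left(l,C \right)} = - \frac{l}{8}$
$a = -7$ ($a = - \frac{\left(-3 - 4\right)^{2}}{7} = - \frac{\left(-7\right)^{2}}{7} = \left(- \frac{1}{7}\right) 49 = -7$)
$N{\left(F,u \right)} = 16$ ($N{\left(F,u \right)} = \frac{4}{\left(- \frac{1}{8}\right) \left(-2\right)} = 4 \frac{1}{\frac{1}{4}} = 4 \cdot 4 = 16$)
$T = -7$
$V{\left(x,B \right)} = 16 + x$
$- 62 \left(V{\left(T,G{\left(-1 \right)} \right)} + 24\right) = - 62 \left(\left(16 - 7\right) + 24\right) = - 62 \left(9 + 24\right) = \left(-62\right) 33 = -2046$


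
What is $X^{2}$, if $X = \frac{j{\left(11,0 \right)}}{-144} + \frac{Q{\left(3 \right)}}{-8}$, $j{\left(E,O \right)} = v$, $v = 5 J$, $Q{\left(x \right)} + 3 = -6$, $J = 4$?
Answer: $\frac{5041}{5184} \approx 0.97241$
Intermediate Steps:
$Q{\left(x \right)} = -9$ ($Q{\left(x \right)} = -3 - 6 = -9$)
$v = 20$ ($v = 5 \cdot 4 = 20$)
$j{\left(E,O \right)} = 20$
$X = \frac{71}{72}$ ($X = \frac{20}{-144} - \frac{9}{-8} = 20 \left(- \frac{1}{144}\right) - - \frac{9}{8} = - \frac{5}{36} + \frac{9}{8} = \frac{71}{72} \approx 0.98611$)
$X^{2} = \left(\frac{71}{72}\right)^{2} = \frac{5041}{5184}$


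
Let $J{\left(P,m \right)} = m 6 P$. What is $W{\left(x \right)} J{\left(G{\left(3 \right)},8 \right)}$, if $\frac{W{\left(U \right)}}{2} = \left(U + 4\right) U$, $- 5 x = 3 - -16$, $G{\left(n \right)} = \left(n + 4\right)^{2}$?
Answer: $- \frac{89376}{25} \approx -3575.0$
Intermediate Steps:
$G{\left(n \right)} = \left(4 + n\right)^{2}$
$x = - \frac{19}{5}$ ($x = - \frac{3 - -16}{5} = - \frac{3 + 16}{5} = \left(- \frac{1}{5}\right) 19 = - \frac{19}{5} \approx -3.8$)
$W{\left(U \right)} = 2 U \left(4 + U\right)$ ($W{\left(U \right)} = 2 \left(U + 4\right) U = 2 \left(4 + U\right) U = 2 U \left(4 + U\right)$)
$J{\left(P,m \right)} = 6 P m$ ($J{\left(P,m \right)} = 6 m P = 6 P m$)
$W{\left(x \right)} J{\left(G{\left(3 \right)},8 \right)} = 2 \left(- \frac{19}{5}\right) \left(4 - \frac{19}{5}\right) 6 \left(4 + 3\right)^{2} \cdot 8 = 2 \left(- \frac{19}{5}\right) \frac{1}{5} \cdot 6 \cdot 7^{2} \cdot 8 = - \frac{38 \cdot 6 \cdot 49 \cdot 8}{25} = \left(- \frac{38}{25}\right) 2352 = - \frac{89376}{25}$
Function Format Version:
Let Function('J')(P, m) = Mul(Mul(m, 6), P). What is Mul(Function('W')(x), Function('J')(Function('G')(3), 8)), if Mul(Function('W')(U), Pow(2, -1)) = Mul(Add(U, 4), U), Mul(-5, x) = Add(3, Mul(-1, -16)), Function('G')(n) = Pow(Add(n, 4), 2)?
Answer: Rational(-89376, 25) ≈ -3575.0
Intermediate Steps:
Function('G')(n) = Pow(Add(4, n), 2)
x = Rational(-19, 5) (x = Mul(Rational(-1, 5), Add(3, Mul(-1, -16))) = Mul(Rational(-1, 5), Add(3, 16)) = Mul(Rational(-1, 5), 19) = Rational(-19, 5) ≈ -3.8000)
Function('W')(U) = Mul(2, U, Add(4, U)) (Function('W')(U) = Mul(2, Mul(Add(U, 4), U)) = Mul(2, Mul(Add(4, U), U)) = Mul(2, Mul(U, Add(4, U))) = Mul(2, U, Add(4, U)))
Function('J')(P, m) = Mul(6, P, m) (Function('J')(P, m) = Mul(Mul(6, m), P) = Mul(6, P, m))
Mul(Function('W')(x), Function('J')(Function('G')(3), 8)) = Mul(Mul(2, Rational(-19, 5), Add(4, Rational(-19, 5))), Mul(6, Pow(Add(4, 3), 2), 8)) = Mul(Mul(2, Rational(-19, 5), Rational(1, 5)), Mul(6, Pow(7, 2), 8)) = Mul(Rational(-38, 25), Mul(6, 49, 8)) = Mul(Rational(-38, 25), 2352) = Rational(-89376, 25)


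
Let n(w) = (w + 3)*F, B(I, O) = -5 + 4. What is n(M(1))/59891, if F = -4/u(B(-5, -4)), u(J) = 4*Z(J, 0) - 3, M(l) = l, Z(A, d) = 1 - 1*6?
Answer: 16/1377493 ≈ 1.1615e-5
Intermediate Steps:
Z(A, d) = -5 (Z(A, d) = 1 - 6 = -5)
B(I, O) = -1
u(J) = -23 (u(J) = 4*(-5) - 3 = -20 - 3 = -23)
F = 4/23 (F = -4/(-23) = -4*(-1/23) = 4/23 ≈ 0.17391)
n(w) = 12/23 + 4*w/23 (n(w) = (w + 3)*(4/23) = (3 + w)*(4/23) = 12/23 + 4*w/23)
n(M(1))/59891 = (12/23 + (4/23)*1)/59891 = (12/23 + 4/23)*(1/59891) = (16/23)*(1/59891) = 16/1377493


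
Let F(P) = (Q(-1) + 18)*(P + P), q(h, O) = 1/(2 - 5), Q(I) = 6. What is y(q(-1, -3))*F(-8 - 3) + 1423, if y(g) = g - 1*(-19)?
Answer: -8433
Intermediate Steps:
q(h, O) = -⅓ (q(h, O) = 1/(-3) = -⅓)
F(P) = 48*P (F(P) = (6 + 18)*(P + P) = 24*(2*P) = 48*P)
y(g) = 19 + g (y(g) = g + 19 = 19 + g)
y(q(-1, -3))*F(-8 - 3) + 1423 = (19 - ⅓)*(48*(-8 - 3)) + 1423 = 56*(48*(-11))/3 + 1423 = (56/3)*(-528) + 1423 = -9856 + 1423 = -8433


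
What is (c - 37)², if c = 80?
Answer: 1849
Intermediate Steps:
(c - 37)² = (80 - 37)² = 43² = 1849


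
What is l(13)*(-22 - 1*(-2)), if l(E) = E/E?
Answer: -20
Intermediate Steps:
l(E) = 1
l(13)*(-22 - 1*(-2)) = 1*(-22 - 1*(-2)) = 1*(-22 + 2) = 1*(-20) = -20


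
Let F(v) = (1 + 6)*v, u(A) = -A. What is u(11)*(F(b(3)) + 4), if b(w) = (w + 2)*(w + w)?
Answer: -2354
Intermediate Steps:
b(w) = 2*w*(2 + w) (b(w) = (2 + w)*(2*w) = 2*w*(2 + w))
F(v) = 7*v
u(11)*(F(b(3)) + 4) = (-1*11)*(7*(2*3*(2 + 3)) + 4) = -11*(7*(2*3*5) + 4) = -11*(7*30 + 4) = -11*(210 + 4) = -11*214 = -2354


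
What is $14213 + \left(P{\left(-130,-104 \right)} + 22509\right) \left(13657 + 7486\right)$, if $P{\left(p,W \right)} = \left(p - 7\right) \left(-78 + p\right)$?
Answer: $1078412928$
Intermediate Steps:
$P{\left(p,W \right)} = \left(-78 + p\right) \left(-7 + p\right)$ ($P{\left(p,W \right)} = \left(-7 + p\right) \left(-78 + p\right) = \left(-78 + p\right) \left(-7 + p\right)$)
$14213 + \left(P{\left(-130,-104 \right)} + 22509\right) \left(13657 + 7486\right) = 14213 + \left(\left(546 + \left(-130\right)^{2} - -11050\right) + 22509\right) \left(13657 + 7486\right) = 14213 + \left(\left(546 + 16900 + 11050\right) + 22509\right) 21143 = 14213 + \left(28496 + 22509\right) 21143 = 14213 + 51005 \cdot 21143 = 14213 + 1078398715 = 1078412928$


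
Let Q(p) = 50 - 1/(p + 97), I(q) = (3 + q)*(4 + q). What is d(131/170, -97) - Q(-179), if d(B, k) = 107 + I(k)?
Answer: 721517/82 ≈ 8799.0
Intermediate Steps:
d(B, k) = 119 + k² + 7*k (d(B, k) = 107 + (12 + k² + 7*k) = 119 + k² + 7*k)
Q(p) = 50 - 1/(97 + p)
d(131/170, -97) - Q(-179) = (119 + (-97)² + 7*(-97)) - (4849 + 50*(-179))/(97 - 179) = (119 + 9409 - 679) - (4849 - 8950)/(-82) = 8849 - (-1)*(-4101)/82 = 8849 - 1*4101/82 = 8849 - 4101/82 = 721517/82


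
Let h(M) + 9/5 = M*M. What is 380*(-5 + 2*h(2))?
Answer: -228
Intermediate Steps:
h(M) = -9/5 + M² (h(M) = -9/5 + M*M = -9/5 + M²)
380*(-5 + 2*h(2)) = 380*(-5 + 2*(-9/5 + 2²)) = 380*(-5 + 2*(-9/5 + 4)) = 380*(-5 + 2*(11/5)) = 380*(-5 + 22/5) = 380*(-⅗) = -228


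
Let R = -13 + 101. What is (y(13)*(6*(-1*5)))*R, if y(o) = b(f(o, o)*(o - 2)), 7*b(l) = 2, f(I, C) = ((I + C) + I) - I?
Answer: -5280/7 ≈ -754.29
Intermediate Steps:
R = 88
f(I, C) = C + I (f(I, C) = ((C + I) + I) - I = (C + 2*I) - I = C + I)
b(l) = 2/7 (b(l) = (1/7)*2 = 2/7)
y(o) = 2/7
(y(13)*(6*(-1*5)))*R = (2*(6*(-1*5))/7)*88 = (2*(6*(-5))/7)*88 = ((2/7)*(-30))*88 = -60/7*88 = -5280/7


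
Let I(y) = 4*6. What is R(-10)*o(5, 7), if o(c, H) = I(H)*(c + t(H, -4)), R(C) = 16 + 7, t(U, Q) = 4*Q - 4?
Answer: -8280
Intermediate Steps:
t(U, Q) = -4 + 4*Q
I(y) = 24
R(C) = 23
o(c, H) = -480 + 24*c (o(c, H) = 24*(c + (-4 + 4*(-4))) = 24*(c + (-4 - 16)) = 24*(c - 20) = 24*(-20 + c) = -480 + 24*c)
R(-10)*o(5, 7) = 23*(-480 + 24*5) = 23*(-480 + 120) = 23*(-360) = -8280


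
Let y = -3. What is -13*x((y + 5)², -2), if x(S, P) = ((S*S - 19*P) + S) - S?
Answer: -702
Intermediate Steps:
x(S, P) = S² - 19*P (x(S, P) = ((S² - 19*P) + S) - S = (S + S² - 19*P) - S = S² - 19*P)
-13*x((y + 5)², -2) = -13*(((-3 + 5)²)² - 19*(-2)) = -13*((2²)² + 38) = -13*(4² + 38) = -13*(16 + 38) = -13*54 = -702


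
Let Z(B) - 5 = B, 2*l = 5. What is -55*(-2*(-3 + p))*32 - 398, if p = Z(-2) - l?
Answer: -9198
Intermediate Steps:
l = 5/2 (l = (½)*5 = 5/2 ≈ 2.5000)
Z(B) = 5 + B
p = ½ (p = (5 - 2) - 1*5/2 = 3 - 5/2 = ½ ≈ 0.50000)
-55*(-2*(-3 + p))*32 - 398 = -55*(-2*(-3 + ½))*32 - 398 = -55*(-2*(-5/2))*32 - 398 = -275*32 - 398 = -55*160 - 398 = -8800 - 398 = -9198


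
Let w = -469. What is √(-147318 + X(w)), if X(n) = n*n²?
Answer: I*√103309027 ≈ 10164.0*I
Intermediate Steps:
X(n) = n³
√(-147318 + X(w)) = √(-147318 + (-469)³) = √(-147318 - 103161709) = √(-103309027) = I*√103309027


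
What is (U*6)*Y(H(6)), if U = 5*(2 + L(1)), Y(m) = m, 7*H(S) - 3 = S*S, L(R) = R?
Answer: 3510/7 ≈ 501.43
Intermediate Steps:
H(S) = 3/7 + S**2/7 (H(S) = 3/7 + (S*S)/7 = 3/7 + S**2/7)
U = 15 (U = 5*(2 + 1) = 5*3 = 15)
(U*6)*Y(H(6)) = (15*6)*(3/7 + (1/7)*6**2) = 90*(3/7 + (1/7)*36) = 90*(3/7 + 36/7) = 90*(39/7) = 3510/7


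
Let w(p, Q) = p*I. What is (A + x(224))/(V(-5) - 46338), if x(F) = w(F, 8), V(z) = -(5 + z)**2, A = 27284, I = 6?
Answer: -14314/23169 ≈ -0.61781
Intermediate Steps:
w(p, Q) = 6*p (w(p, Q) = p*6 = 6*p)
x(F) = 6*F
(A + x(224))/(V(-5) - 46338) = (27284 + 6*224)/(-(5 - 5)**2 - 46338) = (27284 + 1344)/(-1*0**2 - 46338) = 28628/(-1*0 - 46338) = 28628/(0 - 46338) = 28628/(-46338) = 28628*(-1/46338) = -14314/23169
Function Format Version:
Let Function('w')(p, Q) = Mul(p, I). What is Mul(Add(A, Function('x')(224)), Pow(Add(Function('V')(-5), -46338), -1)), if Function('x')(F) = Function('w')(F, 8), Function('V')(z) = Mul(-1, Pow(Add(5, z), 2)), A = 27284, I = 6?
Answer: Rational(-14314, 23169) ≈ -0.61781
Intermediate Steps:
Function('w')(p, Q) = Mul(6, p) (Function('w')(p, Q) = Mul(p, 6) = Mul(6, p))
Function('x')(F) = Mul(6, F)
Mul(Add(A, Function('x')(224)), Pow(Add(Function('V')(-5), -46338), -1)) = Mul(Add(27284, Mul(6, 224)), Pow(Add(Mul(-1, Pow(Add(5, -5), 2)), -46338), -1)) = Mul(Add(27284, 1344), Pow(Add(Mul(-1, Pow(0, 2)), -46338), -1)) = Mul(28628, Pow(Add(Mul(-1, 0), -46338), -1)) = Mul(28628, Pow(Add(0, -46338), -1)) = Mul(28628, Pow(-46338, -1)) = Mul(28628, Rational(-1, 46338)) = Rational(-14314, 23169)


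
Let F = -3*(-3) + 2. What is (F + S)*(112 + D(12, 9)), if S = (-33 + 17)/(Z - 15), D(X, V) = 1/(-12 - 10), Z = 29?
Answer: 169947/154 ≈ 1103.6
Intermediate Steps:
D(X, V) = -1/22 (D(X, V) = 1/(-22) = -1/22)
S = -8/7 (S = (-33 + 17)/(29 - 15) = -16/14 = -16*1/14 = -8/7 ≈ -1.1429)
F = 11 (F = 9 + 2 = 11)
(F + S)*(112 + D(12, 9)) = (11 - 8/7)*(112 - 1/22) = (69/7)*(2463/22) = 169947/154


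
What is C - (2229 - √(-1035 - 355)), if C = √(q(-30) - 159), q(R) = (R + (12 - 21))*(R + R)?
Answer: -2229 + √2181 + I*√1390 ≈ -2182.3 + 37.283*I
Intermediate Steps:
q(R) = 2*R*(-9 + R) (q(R) = (R - 9)*(2*R) = (-9 + R)*(2*R) = 2*R*(-9 + R))
C = √2181 (C = √(2*(-30)*(-9 - 30) - 159) = √(2*(-30)*(-39) - 159) = √(2340 - 159) = √2181 ≈ 46.701)
C - (2229 - √(-1035 - 355)) = √2181 - (2229 - √(-1035 - 355)) = √2181 - (2229 - √(-1390)) = √2181 - (2229 - I*√1390) = √2181 + (-2229 + I*√1390) = -2229 + √2181 + I*√1390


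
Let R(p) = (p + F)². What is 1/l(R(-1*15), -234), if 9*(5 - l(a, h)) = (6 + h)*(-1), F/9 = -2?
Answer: -3/61 ≈ -0.049180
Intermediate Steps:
F = -18 (F = 9*(-2) = -18)
R(p) = (-18 + p)² (R(p) = (p - 18)² = (-18 + p)²)
l(a, h) = 17/3 + h/9 (l(a, h) = 5 - (6 + h)*(-1)/9 = 5 - (-6 - h)/9 = 5 + (⅔ + h/9) = 17/3 + h/9)
1/l(R(-1*15), -234) = 1/(17/3 + (⅑)*(-234)) = 1/(17/3 - 26) = 1/(-61/3) = -3/61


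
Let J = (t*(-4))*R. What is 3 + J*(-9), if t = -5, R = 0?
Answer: 3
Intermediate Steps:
J = 0 (J = -5*(-4)*0 = 20*0 = 0)
3 + J*(-9) = 3 + 0*(-9) = 3 + 0 = 3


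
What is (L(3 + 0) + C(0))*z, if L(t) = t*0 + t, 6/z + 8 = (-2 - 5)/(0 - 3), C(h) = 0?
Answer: -54/17 ≈ -3.1765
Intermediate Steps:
z = -18/17 (z = 6/(-8 + (-2 - 5)/(0 - 3)) = 6/(-8 - 7/(-3)) = 6/(-8 - 7*(-⅓)) = 6/(-8 + 7/3) = 6/(-17/3) = 6*(-3/17) = -18/17 ≈ -1.0588)
L(t) = t (L(t) = 0 + t = t)
(L(3 + 0) + C(0))*z = ((3 + 0) + 0)*(-18/17) = (3 + 0)*(-18/17) = 3*(-18/17) = -54/17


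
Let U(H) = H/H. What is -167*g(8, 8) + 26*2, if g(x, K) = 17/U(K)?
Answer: -2787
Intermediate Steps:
U(H) = 1
g(x, K) = 17 (g(x, K) = 17/1 = 17*1 = 17)
-167*g(8, 8) + 26*2 = -167*17 + 26*2 = -2839 + 52 = -2787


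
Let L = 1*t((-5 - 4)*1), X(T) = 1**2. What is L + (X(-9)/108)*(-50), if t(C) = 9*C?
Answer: -4399/54 ≈ -81.463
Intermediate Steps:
X(T) = 1
L = -81 (L = 1*(9*((-5 - 4)*1)) = 1*(9*(-9*1)) = 1*(9*(-9)) = 1*(-81) = -81)
L + (X(-9)/108)*(-50) = -81 + (1/108)*(-50) = -81 - 25/54 = -4399/54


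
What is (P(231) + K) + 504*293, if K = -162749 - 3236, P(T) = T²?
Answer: 35048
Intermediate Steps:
K = -165985
(P(231) + K) + 504*293 = (231² - 165985) + 504*293 = (53361 - 165985) + 147672 = -112624 + 147672 = 35048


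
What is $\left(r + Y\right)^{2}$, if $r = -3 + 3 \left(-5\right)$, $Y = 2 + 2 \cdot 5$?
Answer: $36$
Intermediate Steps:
$Y = 12$ ($Y = 2 + 10 = 12$)
$r = -18$ ($r = -3 - 15 = -18$)
$\left(r + Y\right)^{2} = \left(-18 + 12\right)^{2} = \left(-6\right)^{2} = 36$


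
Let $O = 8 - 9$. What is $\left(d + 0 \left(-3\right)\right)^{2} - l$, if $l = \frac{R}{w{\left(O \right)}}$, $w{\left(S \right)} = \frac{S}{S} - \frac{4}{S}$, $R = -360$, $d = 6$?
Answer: $108$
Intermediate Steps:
$O = -1$
$w{\left(S \right)} = 1 - \frac{4}{S}$
$l = -72$ ($l = - \frac{360}{\frac{1}{-1} \left(-4 - 1\right)} = - \frac{360}{\left(-1\right) \left(-5\right)} = - \frac{360}{5} = \left(-360\right) \frac{1}{5} = -72$)
$\left(d + 0 \left(-3\right)\right)^{2} - l = \left(6 + 0 \left(-3\right)\right)^{2} - -72 = \left(6 + 0\right)^{2} + 72 = 6^{2} + 72 = 36 + 72 = 108$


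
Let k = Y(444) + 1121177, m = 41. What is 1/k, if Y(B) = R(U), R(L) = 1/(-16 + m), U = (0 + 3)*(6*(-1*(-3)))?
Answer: 25/28029426 ≈ 8.9192e-7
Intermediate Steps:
U = 54 (U = 3*(6*3) = 3*18 = 54)
R(L) = 1/25 (R(L) = 1/(-16 + 41) = 1/25)
Y(B) = 1/25
k = 28029426/25 (k = 1/25 + 1121177 = 28029426/25 ≈ 1.1212e+6)
1/k = 1/(28029426/25) = 25/28029426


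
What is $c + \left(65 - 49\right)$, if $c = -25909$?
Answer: $-25893$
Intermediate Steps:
$c + \left(65 - 49\right) = -25909 + \left(65 - 49\right) = -25909 + 16 = -25893$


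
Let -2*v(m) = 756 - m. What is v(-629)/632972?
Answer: -1385/1265944 ≈ -0.0010940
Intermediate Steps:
v(m) = -378 + m/2 (v(m) = -(756 - m)/2 = -378 + m/2)
v(-629)/632972 = (-378 + (½)*(-629))/632972 = (-378 - 629/2)*(1/632972) = -1385/2*1/632972 = -1385/1265944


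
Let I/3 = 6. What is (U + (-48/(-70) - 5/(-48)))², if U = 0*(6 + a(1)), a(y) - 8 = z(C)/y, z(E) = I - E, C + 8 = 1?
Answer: 1760929/2822400 ≈ 0.62391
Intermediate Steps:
I = 18 (I = 3*6 = 18)
C = -7 (C = -8 + 1 = -7)
z(E) = 18 - E
a(y) = 8 + 25/y (a(y) = 8 + (18 - 1*(-7))/y = 8 + (18 + 7)/y = 8 + 25/y)
U = 0 (U = 0*(6 + (8 + 25/1)) = 0*(6 + (8 + 25*1)) = 0*(6 + (8 + 25)) = 0*(6 + 33) = 0*39 = 0)
(U + (-48/(-70) - 5/(-48)))² = (0 + (-48/(-70) - 5/(-48)))² = (0 + (-48*(-1/70) - 5*(-1/48)))² = (0 + (24/35 + 5/48))² = (0 + 1327/1680)² = (1327/1680)² = 1760929/2822400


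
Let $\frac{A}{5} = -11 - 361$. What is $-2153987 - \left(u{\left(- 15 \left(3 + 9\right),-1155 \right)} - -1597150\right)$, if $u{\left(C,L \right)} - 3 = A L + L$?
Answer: $-5898285$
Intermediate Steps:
$A = -1860$ ($A = 5 \left(-11 - 361\right) = 5 \left(-372\right) = -1860$)
$u{\left(C,L \right)} = 3 - 1859 L$ ($u{\left(C,L \right)} = 3 + \left(- 1860 L + L\right) = 3 - 1859 L$)
$-2153987 - \left(u{\left(- 15 \left(3 + 9\right),-1155 \right)} - -1597150\right) = -2153987 - \left(\left(3 - -2147145\right) - -1597150\right) = -2153987 - \left(\left(3 + 2147145\right) + 1597150\right) = -2153987 - \left(2147148 + 1597150\right) = -2153987 - 3744298 = -5898285$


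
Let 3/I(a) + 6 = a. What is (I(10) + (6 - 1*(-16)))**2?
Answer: 8281/16 ≈ 517.56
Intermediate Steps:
I(a) = 3/(-6 + a)
(I(10) + (6 - 1*(-16)))**2 = (3/(-6 + 10) + (6 - 1*(-16)))**2 = (3/4 + (6 + 16))**2 = (3*(1/4) + 22)**2 = (3/4 + 22)**2 = (91/4)**2 = 8281/16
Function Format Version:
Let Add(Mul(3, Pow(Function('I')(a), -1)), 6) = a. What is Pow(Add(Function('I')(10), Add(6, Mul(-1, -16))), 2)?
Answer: Rational(8281, 16) ≈ 517.56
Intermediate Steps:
Function('I')(a) = Mul(3, Pow(Add(-6, a), -1))
Pow(Add(Function('I')(10), Add(6, Mul(-1, -16))), 2) = Pow(Add(Mul(3, Pow(Add(-6, 10), -1)), Add(6, Mul(-1, -16))), 2) = Pow(Add(Mul(3, Pow(4, -1)), Add(6, 16)), 2) = Pow(Add(Mul(3, Rational(1, 4)), 22), 2) = Pow(Add(Rational(3, 4), 22), 2) = Pow(Rational(91, 4), 2) = Rational(8281, 16)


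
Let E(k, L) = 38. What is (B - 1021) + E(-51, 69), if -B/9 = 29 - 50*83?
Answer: 36106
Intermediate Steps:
B = 37089 (B = -9*(29 - 50*83) = -9*(29 - 4150) = -9*(-4121) = 37089)
(B - 1021) + E(-51, 69) = (37089 - 1021) + 38 = 36068 + 38 = 36106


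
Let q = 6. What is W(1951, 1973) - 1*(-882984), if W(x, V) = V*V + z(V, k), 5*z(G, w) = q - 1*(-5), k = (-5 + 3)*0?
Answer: 23878576/5 ≈ 4.7757e+6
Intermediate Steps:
k = 0 (k = -2*0 = 0)
z(G, w) = 11/5 (z(G, w) = (6 - 1*(-5))/5 = (6 + 5)/5 = (1/5)*11 = 11/5)
W(x, V) = 11/5 + V**2 (W(x, V) = V*V + 11/5 = V**2 + 11/5 = 11/5 + V**2)
W(1951, 1973) - 1*(-882984) = (11/5 + 1973**2) - 1*(-882984) = (11/5 + 3892729) + 882984 = 19463656/5 + 882984 = 23878576/5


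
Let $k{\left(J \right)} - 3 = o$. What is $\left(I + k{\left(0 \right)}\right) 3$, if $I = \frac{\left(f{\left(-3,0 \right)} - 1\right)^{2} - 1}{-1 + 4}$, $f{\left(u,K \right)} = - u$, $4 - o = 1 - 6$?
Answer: $39$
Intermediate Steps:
$o = 9$ ($o = 4 - \left(1 - 6\right) = 4 - -5 = 4 + 5 = 9$)
$k{\left(J \right)} = 12$ ($k{\left(J \right)} = 3 + 9 = 12$)
$I = 1$ ($I = \frac{\left(\left(-1\right) \left(-3\right) - 1\right)^{2} - 1}{-1 + 4} = \frac{\left(3 - 1\right)^{2} - 1}{3} = \left(2^{2} - 1\right) \frac{1}{3} = \left(4 - 1\right) \frac{1}{3} = 3 \cdot \frac{1}{3} = 1$)
$\left(I + k{\left(0 \right)}\right) 3 = \left(1 + 12\right) 3 = 13 \cdot 3 = 39$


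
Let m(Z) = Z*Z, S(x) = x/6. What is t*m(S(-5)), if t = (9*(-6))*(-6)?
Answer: 225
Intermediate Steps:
S(x) = x/6 (S(x) = x*(⅙) = x/6)
m(Z) = Z²
t = 324 (t = -54*(-6) = 324)
t*m(S(-5)) = 324*((⅙)*(-5))² = 324*(-⅚)² = 324*(25/36) = 225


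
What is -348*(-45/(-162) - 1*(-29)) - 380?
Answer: -31706/3 ≈ -10569.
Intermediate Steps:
-348*(-45/(-162) - 1*(-29)) - 380 = -348*(-45*(-1/162) + 29) - 380 = -348*(5/18 + 29) - 380 = -348*527/18 - 380 = -30566/3 - 380 = -31706/3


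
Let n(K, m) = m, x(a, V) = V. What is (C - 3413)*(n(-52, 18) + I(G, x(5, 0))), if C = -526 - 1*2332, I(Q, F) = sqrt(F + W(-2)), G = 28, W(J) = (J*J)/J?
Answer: -112878 - 6271*I*sqrt(2) ≈ -1.1288e+5 - 8868.5*I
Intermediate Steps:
W(J) = J (W(J) = J**2/J = J)
I(Q, F) = sqrt(-2 + F) (I(Q, F) = sqrt(F - 2) = sqrt(-2 + F))
C = -2858 (C = -526 - 2332 = -2858)
(C - 3413)*(n(-52, 18) + I(G, x(5, 0))) = (-2858 - 3413)*(18 + sqrt(-2 + 0)) = -6271*(18 + sqrt(-2)) = -6271*(18 + I*sqrt(2)) = -112878 - 6271*I*sqrt(2)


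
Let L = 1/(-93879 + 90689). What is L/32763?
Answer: -1/104513970 ≈ -9.5681e-9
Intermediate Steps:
L = -1/3190 (L = 1/(-3190) = -1/3190 ≈ -0.00031348)
L/32763 = -1/3190/32763 = -1/3190*1/32763 = -1/104513970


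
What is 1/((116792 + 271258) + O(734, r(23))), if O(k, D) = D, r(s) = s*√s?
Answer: 388050/150582790333 - 23*√23/150582790333 ≈ 2.5763e-6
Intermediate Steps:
r(s) = s^(3/2)
1/((116792 + 271258) + O(734, r(23))) = 1/((116792 + 271258) + 23^(3/2)) = 1/(388050 + 23*√23)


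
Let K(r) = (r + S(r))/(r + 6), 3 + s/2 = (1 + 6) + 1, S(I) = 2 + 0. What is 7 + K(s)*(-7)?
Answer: 7/4 ≈ 1.7500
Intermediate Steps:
S(I) = 2
s = 10 (s = -6 + 2*((1 + 6) + 1) = -6 + 2*(7 + 1) = -6 + 2*8 = -6 + 16 = 10)
K(r) = (2 + r)/(6 + r) (K(r) = (r + 2)/(r + 6) = (2 + r)/(6 + r))
7 + K(s)*(-7) = 7 + ((2 + 10)/(6 + 10))*(-7) = 7 + (12/16)*(-7) = 7 + ((1/16)*12)*(-7) = 7 + (¾)*(-7) = 7 - 21/4 = 7/4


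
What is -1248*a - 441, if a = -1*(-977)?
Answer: -1219737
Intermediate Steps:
a = 977
-1248*a - 441 = -1248*977 - 441 = -1219296 - 441 = -1219737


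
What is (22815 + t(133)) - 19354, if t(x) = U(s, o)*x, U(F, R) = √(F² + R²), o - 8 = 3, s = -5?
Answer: 3461 + 133*√146 ≈ 5068.0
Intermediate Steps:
o = 11 (o = 8 + 3 = 11)
t(x) = x*√146 (t(x) = √((-5)² + 11²)*x = √(25 + 121)*x = √146*x = x*√146)
(22815 + t(133)) - 19354 = (22815 + 133*√146) - 19354 = 3461 + 133*√146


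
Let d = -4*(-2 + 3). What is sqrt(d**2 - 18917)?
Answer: I*sqrt(18901) ≈ 137.48*I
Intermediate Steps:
d = -4 (d = -4*1 = -4)
sqrt(d**2 - 18917) = sqrt((-4)**2 - 18917) = sqrt(16 - 18917) = sqrt(-18901) = I*sqrt(18901)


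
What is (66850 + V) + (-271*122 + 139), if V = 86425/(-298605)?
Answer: 2026137082/59721 ≈ 33927.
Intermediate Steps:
V = -17285/59721 (V = 86425*(-1/298605) = -17285/59721 ≈ -0.28943)
(66850 + V) + (-271*122 + 139) = (66850 - 17285/59721) + (-271*122 + 139) = 3992331565/59721 + (-33062 + 139) = 3992331565/59721 - 32923 = 2026137082/59721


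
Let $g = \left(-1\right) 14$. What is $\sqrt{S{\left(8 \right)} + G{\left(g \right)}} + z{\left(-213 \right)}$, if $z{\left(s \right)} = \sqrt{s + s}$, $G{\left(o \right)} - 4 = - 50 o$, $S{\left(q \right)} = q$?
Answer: $2 \sqrt{178} + i \sqrt{426} \approx 26.683 + 20.64 i$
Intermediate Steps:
$g = -14$
$G{\left(o \right)} = 4 - 50 o$
$z{\left(s \right)} = \sqrt{2} \sqrt{s}$ ($z{\left(s \right)} = \sqrt{2 s} = \sqrt{2} \sqrt{s}$)
$\sqrt{S{\left(8 \right)} + G{\left(g \right)}} + z{\left(-213 \right)} = \sqrt{8 + \left(4 - -700\right)} + \sqrt{2} \sqrt{-213} = \sqrt{8 + \left(4 + 700\right)} + \sqrt{2} i \sqrt{213} = \sqrt{8 + 704} + i \sqrt{426} = \sqrt{712} + i \sqrt{426} = 2 \sqrt{178} + i \sqrt{426}$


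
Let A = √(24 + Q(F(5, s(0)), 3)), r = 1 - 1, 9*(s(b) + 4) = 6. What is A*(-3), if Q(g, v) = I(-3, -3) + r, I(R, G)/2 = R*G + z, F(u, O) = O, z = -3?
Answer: -18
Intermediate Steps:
s(b) = -10/3 (s(b) = -4 + (⅑)*6 = -4 + ⅔ = -10/3)
I(R, G) = -6 + 2*G*R (I(R, G) = 2*(R*G - 3) = 2*(G*R - 3) = 2*(-3 + G*R) = -6 + 2*G*R)
r = 0
Q(g, v) = 12 (Q(g, v) = (-6 + 2*(-3)*(-3)) + 0 = (-6 + 18) + 0 = 12 + 0 = 12)
A = 6 (A = √(24 + 12) = √36 = 6)
A*(-3) = 6*(-3) = -18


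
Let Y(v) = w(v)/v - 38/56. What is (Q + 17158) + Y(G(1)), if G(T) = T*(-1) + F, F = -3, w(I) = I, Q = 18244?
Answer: 991265/28 ≈ 35402.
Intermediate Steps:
G(T) = -3 - T (G(T) = T*(-1) - 3 = -T - 3 = -3 - T)
Y(v) = 9/28 (Y(v) = v/v - 38/56 = 1 - 38*1/56 = 1 - 19/28 = 9/28)
(Q + 17158) + Y(G(1)) = (18244 + 17158) + 9/28 = 35402 + 9/28 = 991265/28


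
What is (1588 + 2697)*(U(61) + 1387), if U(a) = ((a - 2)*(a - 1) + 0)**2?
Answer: 53703849295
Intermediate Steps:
U(a) = (-1 + a)**2*(-2 + a)**2 (U(a) = ((-2 + a)*(-1 + a) + 0)**2 = ((-1 + a)*(-2 + a) + 0)**2 = ((-1 + a)*(-2 + a))**2 = (-1 + a)**2*(-2 + a)**2)
(1588 + 2697)*(U(61) + 1387) = (1588 + 2697)*((-1 + 61)**2*(-2 + 61)**2 + 1387) = 4285*(60**2*59**2 + 1387) = 4285*(3600*3481 + 1387) = 4285*(12531600 + 1387) = 4285*12532987 = 53703849295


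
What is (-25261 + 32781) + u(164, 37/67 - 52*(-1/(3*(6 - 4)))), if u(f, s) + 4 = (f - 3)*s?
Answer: 1809049/201 ≈ 9000.3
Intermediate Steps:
u(f, s) = -4 + s*(-3 + f) (u(f, s) = -4 + (f - 3)*s = -4 + (-3 + f)*s = -4 + s*(-3 + f))
(-25261 + 32781) + u(164, 37/67 - 52*(-1/(3*(6 - 4)))) = (-25261 + 32781) + (-4 - 3*(37/67 - 52*(-1/(3*(6 - 4)))) + 164*(37/67 - 52*(-1/(3*(6 - 4))))) = 7520 + (-4 - 3*(37*(1/67) - 52/(2*(-3))) + 164*(37*(1/67) - 52/(2*(-3)))) = 7520 + (-4 - 3*(37/67 - 52/(-6)) + 164*(37/67 - 52/(-6))) = 7520 + (-4 - 3*(37/67 - 52*(-⅙)) + 164*(37/67 - 52*(-⅙))) = 7520 + (-4 - 3*(37/67 + 26/3) + 164*(37/67 + 26/3)) = 7520 + (-4 - 3*1853/201 + 164*(1853/201)) = 7520 + (-4 - 1853/67 + 303892/201) = 7520 + 297529/201 = 1809049/201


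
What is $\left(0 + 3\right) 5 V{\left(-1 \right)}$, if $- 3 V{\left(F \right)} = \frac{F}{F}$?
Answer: $-5$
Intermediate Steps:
$V{\left(F \right)} = - \frac{1}{3}$ ($V{\left(F \right)} = - \frac{F \frac{1}{F}}{3} = \left(- \frac{1}{3}\right) 1 = - \frac{1}{3}$)
$\left(0 + 3\right) 5 V{\left(-1 \right)} = \left(0 + 3\right) 5 \left(- \frac{1}{3}\right) = 3 \cdot 5 \left(- \frac{1}{3}\right) = 15 \left(- \frac{1}{3}\right) = -5$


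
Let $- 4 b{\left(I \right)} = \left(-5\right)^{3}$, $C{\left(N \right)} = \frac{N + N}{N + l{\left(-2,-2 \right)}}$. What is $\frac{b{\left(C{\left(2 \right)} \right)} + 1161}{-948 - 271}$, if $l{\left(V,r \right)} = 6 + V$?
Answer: $- \frac{4769}{4876} \approx -0.97806$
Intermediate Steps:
$C{\left(N \right)} = \frac{2 N}{4 + N}$ ($C{\left(N \right)} = \frac{N + N}{N + \left(6 - 2\right)} = \frac{2 N}{N + 4} = \frac{2 N}{4 + N}$)
$b{\left(I \right)} = \frac{125}{4}$ ($b{\left(I \right)} = - \frac{\left(-5\right)^{3}}{4} = \left(- \frac{1}{4}\right) \left(-125\right) = \frac{125}{4}$)
$\frac{b{\left(C{\left(2 \right)} \right)} + 1161}{-948 - 271} = \frac{\frac{125}{4} + 1161}{-948 - 271} = \frac{4769}{4 \left(-1219\right)} = \frac{4769}{4} \left(- \frac{1}{1219}\right) = - \frac{4769}{4876}$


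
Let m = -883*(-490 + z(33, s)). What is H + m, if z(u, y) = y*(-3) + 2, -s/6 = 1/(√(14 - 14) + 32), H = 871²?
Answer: 19024773/16 ≈ 1.1890e+6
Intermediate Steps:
H = 758641
s = -3/16 (s = -6/(√(14 - 14) + 32) = -6/(√0 + 32) = -6/(0 + 32) = -6/32 = -6*1/32 = -3/16 ≈ -0.18750)
z(u, y) = 2 - 3*y (z(u, y) = -3*y + 2 = 2 - 3*y)
m = 6886517/16 (m = -883*(-490 + (2 - 3*(-3/16))) = -883*(-490 + (2 + 9/16)) = -883*(-490 + 41/16) = -883*(-7799/16) = 6886517/16 ≈ 4.3041e+5)
H + m = 758641 + 6886517/16 = 19024773/16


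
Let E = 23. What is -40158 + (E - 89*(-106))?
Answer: -30701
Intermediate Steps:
-40158 + (E - 89*(-106)) = -40158 + (23 - 89*(-106)) = -40158 + (23 + 9434) = -40158 + 9457 = -30701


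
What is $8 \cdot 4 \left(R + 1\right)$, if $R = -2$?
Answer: $-32$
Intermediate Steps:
$8 \cdot 4 \left(R + 1\right) = 8 \cdot 4 \left(-2 + 1\right) = 32 \left(-1\right) = -32$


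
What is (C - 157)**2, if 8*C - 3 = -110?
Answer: 1857769/64 ≈ 29028.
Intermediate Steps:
C = -107/8 (C = 3/8 + (1/8)*(-110) = 3/8 - 55/4 = -107/8 ≈ -13.375)
(C - 157)**2 = (-107/8 - 157)**2 = (-1363/8)**2 = 1857769/64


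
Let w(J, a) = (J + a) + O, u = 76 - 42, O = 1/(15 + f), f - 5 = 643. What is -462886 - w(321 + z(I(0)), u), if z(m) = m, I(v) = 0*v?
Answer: -307128784/663 ≈ -4.6324e+5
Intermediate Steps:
f = 648 (f = 5 + 643 = 648)
O = 1/663 (O = 1/(15 + 648) = 1/663 ≈ 0.0015083)
I(v) = 0
u = 34
w(J, a) = 1/663 + J + a (w(J, a) = (J + a) + 1/663 = 1/663 + J + a)
-462886 - w(321 + z(I(0)), u) = -462886 - (1/663 + (321 + 0) + 34) = -462886 - (1/663 + 321 + 34) = -462886 - 1*235366/663 = -462886 - 235366/663 = -307128784/663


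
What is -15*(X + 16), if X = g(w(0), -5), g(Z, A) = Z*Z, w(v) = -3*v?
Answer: -240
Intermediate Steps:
g(Z, A) = Z²
X = 0 (X = (-3*0)² = 0² = 0)
-15*(X + 16) = -15*(0 + 16) = -15*16 = -240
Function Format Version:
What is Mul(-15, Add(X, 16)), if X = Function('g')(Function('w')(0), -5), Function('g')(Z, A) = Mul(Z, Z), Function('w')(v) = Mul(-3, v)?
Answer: -240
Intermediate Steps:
Function('g')(Z, A) = Pow(Z, 2)
X = 0 (X = Pow(Mul(-3, 0), 2) = Pow(0, 2) = 0)
Mul(-15, Add(X, 16)) = Mul(-15, Add(0, 16)) = Mul(-15, 16) = -240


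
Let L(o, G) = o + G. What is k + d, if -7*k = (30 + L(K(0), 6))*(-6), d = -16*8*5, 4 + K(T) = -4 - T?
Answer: -616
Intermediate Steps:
K(T) = -8 - T (K(T) = -4 + (-4 - T) = -8 - T)
L(o, G) = G + o
d = -640 (d = -128*5 = -640)
k = 24 (k = -(30 + (6 + (-8 - 1*0)))*(-6)/7 = -(30 + (6 + (-8 + 0)))*(-6)/7 = -(30 + (6 - 8))*(-6)/7 = -(30 - 2)*(-6)/7 = -4*(-6) = -1/7*(-168) = 24)
k + d = 24 - 640 = -616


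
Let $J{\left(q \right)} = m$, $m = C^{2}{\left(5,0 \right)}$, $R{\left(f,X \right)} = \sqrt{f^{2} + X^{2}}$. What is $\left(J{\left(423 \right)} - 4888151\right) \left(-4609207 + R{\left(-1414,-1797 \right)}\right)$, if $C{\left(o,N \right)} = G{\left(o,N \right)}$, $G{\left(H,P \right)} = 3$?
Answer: $22530458323394 - 4888142 \sqrt{5228605} \approx 2.2519 \cdot 10^{13}$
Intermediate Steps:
$C{\left(o,N \right)} = 3$
$R{\left(f,X \right)} = \sqrt{X^{2} + f^{2}}$
$m = 9$ ($m = 3^{2} = 9$)
$J{\left(q \right)} = 9$
$\left(J{\left(423 \right)} - 4888151\right) \left(-4609207 + R{\left(-1414,-1797 \right)}\right) = \left(9 - 4888151\right) \left(-4609207 + \sqrt{\left(-1797\right)^{2} + \left(-1414\right)^{2}}\right) = - 4888142 \left(-4609207 + \sqrt{3229209 + 1999396}\right) = - 4888142 \left(-4609207 + \sqrt{5228605}\right) = 22530458323394 - 4888142 \sqrt{5228605}$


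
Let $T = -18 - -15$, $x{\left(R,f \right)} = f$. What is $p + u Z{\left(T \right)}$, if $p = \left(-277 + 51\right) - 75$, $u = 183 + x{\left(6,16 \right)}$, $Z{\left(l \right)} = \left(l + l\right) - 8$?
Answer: $-3087$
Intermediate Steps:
$T = -3$ ($T = -18 + 15 = -3$)
$Z{\left(l \right)} = -8 + 2 l$ ($Z{\left(l \right)} = 2 l - 8 = -8 + 2 l$)
$u = 199$ ($u = 183 + 16 = 199$)
$p = -301$ ($p = -226 - 75 = -301$)
$p + u Z{\left(T \right)} = -301 + 199 \left(-8 + 2 \left(-3\right)\right) = -301 + 199 \left(-8 - 6\right) = -301 + 199 \left(-14\right) = -301 - 2786 = -3087$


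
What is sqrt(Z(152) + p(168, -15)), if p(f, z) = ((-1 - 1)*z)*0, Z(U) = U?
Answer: 2*sqrt(38) ≈ 12.329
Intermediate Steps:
p(f, z) = 0 (p(f, z) = -2*z*0 = 0)
sqrt(Z(152) + p(168, -15)) = sqrt(152 + 0) = sqrt(152) = 2*sqrt(38)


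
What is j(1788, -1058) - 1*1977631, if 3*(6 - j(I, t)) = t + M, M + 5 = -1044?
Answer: -5930768/3 ≈ -1.9769e+6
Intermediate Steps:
M = -1049 (M = -5 - 1044 = -1049)
j(I, t) = 1067/3 - t/3 (j(I, t) = 6 - (t - 1049)/3 = 6 - (-1049 + t)/3 = 6 + (1049/3 - t/3) = 1067/3 - t/3)
j(1788, -1058) - 1*1977631 = (1067/3 - 1/3*(-1058)) - 1*1977631 = (1067/3 + 1058/3) - 1977631 = 2125/3 - 1977631 = -5930768/3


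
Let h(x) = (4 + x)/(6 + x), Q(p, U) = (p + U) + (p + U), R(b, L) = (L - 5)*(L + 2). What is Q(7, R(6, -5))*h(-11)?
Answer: 518/5 ≈ 103.60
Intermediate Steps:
R(b, L) = (-5 + L)*(2 + L)
Q(p, U) = 2*U + 2*p (Q(p, U) = (U + p) + (U + p) = 2*U + 2*p)
h(x) = (4 + x)/(6 + x)
Q(7, R(6, -5))*h(-11) = (2*(-10 + (-5)² - 3*(-5)) + 2*7)*((4 - 11)/(6 - 11)) = (2*(-10 + 25 + 15) + 14)*(-7/(-5)) = (2*30 + 14)*(-⅕*(-7)) = (60 + 14)*(7/5) = 74*(7/5) = 518/5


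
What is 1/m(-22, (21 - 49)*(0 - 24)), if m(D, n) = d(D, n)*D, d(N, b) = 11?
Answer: -1/242 ≈ -0.0041322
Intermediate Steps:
m(D, n) = 11*D
1/m(-22, (21 - 49)*(0 - 24)) = 1/(11*(-22)) = 1/(-242) = -1/242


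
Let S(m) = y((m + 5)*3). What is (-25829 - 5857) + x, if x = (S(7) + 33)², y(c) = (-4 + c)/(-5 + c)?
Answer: -29337221/961 ≈ -30528.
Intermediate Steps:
y(c) = (-4 + c)/(-5 + c)
S(m) = (11 + 3*m)/(10 + 3*m) (S(m) = (-4 + (m + 5)*3)/(-5 + (m + 5)*3) = (-4 + (5 + m)*3)/(-5 + (5 + m)*3) = (-4 + (15 + 3*m))/(-5 + (15 + 3*m)) = (11 + 3*m)/(10 + 3*m))
x = 1113025/961 (x = ((11 + 3*7)/(10 + 3*7) + 33)² = ((11 + 21)/(10 + 21) + 33)² = (32/31 + 33)² = (1055/31)² = 1113025/961 ≈ 1158.2)
(-25829 - 5857) + x = (-25829 - 5857) + 1113025/961 = -31686 + 1113025/961 = -29337221/961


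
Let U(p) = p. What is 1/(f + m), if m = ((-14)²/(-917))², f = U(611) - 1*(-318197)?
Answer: 17161/5471064872 ≈ 3.1367e-6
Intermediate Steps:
f = 318808 (f = 611 - 1*(-318197) = 611 + 318197 = 318808)
m = 784/17161 (m = (196*(-1/917))² = (-28/131)² = 784/17161 ≈ 0.045685)
1/(f + m) = 1/(318808 + 784/17161) = 1/(5471064872/17161) = 17161/5471064872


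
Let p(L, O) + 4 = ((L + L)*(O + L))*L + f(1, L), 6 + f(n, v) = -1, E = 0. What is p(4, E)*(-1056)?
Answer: -123552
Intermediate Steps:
f(n, v) = -7 (f(n, v) = -6 - 1 = -7)
p(L, O) = -11 + 2*L**2*(L + O) (p(L, O) = -4 + (((L + L)*(O + L))*L - 7) = -4 + (((2*L)*(L + O))*L - 7) = -4 + ((2*L*(L + O))*L - 7) = -4 + (2*L**2*(L + O) - 7) = -4 + (-7 + 2*L**2*(L + O)) = -11 + 2*L**2*(L + O))
p(4, E)*(-1056) = (-11 + 2*4**3 + 2*0*4**2)*(-1056) = (-11 + 2*64 + 2*0*16)*(-1056) = (-11 + 128 + 0)*(-1056) = 117*(-1056) = -123552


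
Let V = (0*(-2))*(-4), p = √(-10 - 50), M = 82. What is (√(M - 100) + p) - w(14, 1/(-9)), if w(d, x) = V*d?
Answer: I*(2*√15 + 3*√2) ≈ 11.989*I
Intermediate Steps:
p = 2*I*√15 (p = √(-60) = 2*I*√15 ≈ 7.746*I)
V = 0 (V = 0*(-4) = 0)
w(d, x) = 0 (w(d, x) = 0*d = 0)
(√(M - 100) + p) - w(14, 1/(-9)) = (√(82 - 100) + 2*I*√15) - 1*0 = (√(-18) + 2*I*√15) + 0 = (3*I*√2 + 2*I*√15) + 0 = (2*I*√15 + 3*I*√2) + 0 = 2*I*√15 + 3*I*√2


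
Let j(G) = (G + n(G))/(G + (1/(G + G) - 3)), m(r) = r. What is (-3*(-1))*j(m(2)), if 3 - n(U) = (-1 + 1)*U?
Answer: -20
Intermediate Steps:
n(U) = 3 (n(U) = 3 - (-1 + 1)*U = 3 - 0*U = 3 - 1*0 = 3 + 0 = 3)
j(G) = (3 + G)/(-3 + G + 1/(2*G)) (j(G) = (G + 3)/(G + (1/(G + G) - 3)) = (3 + G)/(G + (1/(2*G) - 3)) = (3 + G)/(G + (-3 + 1/(2*G))) = (3 + G)/(-3 + G + 1/(2*G)))
(-3*(-1))*j(m(2)) = (-3*(-1))*(2*2*(3 + 2)/(1 - 6*2 + 2*2**2)) = 3*(2*2*5/(1 - 12 + 2*4)) = 3*(2*2*5/(1 - 12 + 8)) = 3*(2*2*5/(-3)) = 3*(2*2*(-1/3)*5) = 3*(-20/3) = -20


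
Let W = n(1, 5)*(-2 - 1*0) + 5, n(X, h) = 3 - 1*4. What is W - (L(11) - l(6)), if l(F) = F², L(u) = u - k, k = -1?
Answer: 31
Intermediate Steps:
L(u) = 1 + u (L(u) = u - 1*(-1) = u + 1 = 1 + u)
n(X, h) = -1 (n(X, h) = 3 - 4 = -1)
W = 7 (W = -(-2 - 1*0) + 5 = -(-2 + 0) + 5 = -1*(-2) + 5 = 2 + 5 = 7)
W - (L(11) - l(6)) = 7 - ((1 + 11) - 1*6²) = 7 - (12 - 1*36) = 7 - (12 - 36) = 7 - 1*(-24) = 7 + 24 = 31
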